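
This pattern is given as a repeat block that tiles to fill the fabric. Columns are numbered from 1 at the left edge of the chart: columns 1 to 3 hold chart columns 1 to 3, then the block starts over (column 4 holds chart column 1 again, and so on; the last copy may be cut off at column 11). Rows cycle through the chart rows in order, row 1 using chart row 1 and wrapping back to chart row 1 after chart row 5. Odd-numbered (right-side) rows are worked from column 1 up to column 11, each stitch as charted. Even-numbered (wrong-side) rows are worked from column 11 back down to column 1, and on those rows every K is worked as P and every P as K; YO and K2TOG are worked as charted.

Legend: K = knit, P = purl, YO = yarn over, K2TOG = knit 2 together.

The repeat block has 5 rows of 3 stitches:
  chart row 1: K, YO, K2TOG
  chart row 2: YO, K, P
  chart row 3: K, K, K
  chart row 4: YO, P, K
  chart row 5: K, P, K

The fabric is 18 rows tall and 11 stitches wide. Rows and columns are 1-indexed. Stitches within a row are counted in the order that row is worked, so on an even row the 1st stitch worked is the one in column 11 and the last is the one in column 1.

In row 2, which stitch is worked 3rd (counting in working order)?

Row 2: (2-1) mod 5 = 1, so use chart row 2. Even row -> WS.
Chart row 2 tiled across columns 1-11: YO K P YO K P YO K P YO K
Wrong side: read the tiled row from column 11 down to 1 and exchange K with P (leave YO, K2TOG).
Row 2 as worked: P YO K P YO K P YO K P YO
Stitch 3 in working order -> K

Result:
K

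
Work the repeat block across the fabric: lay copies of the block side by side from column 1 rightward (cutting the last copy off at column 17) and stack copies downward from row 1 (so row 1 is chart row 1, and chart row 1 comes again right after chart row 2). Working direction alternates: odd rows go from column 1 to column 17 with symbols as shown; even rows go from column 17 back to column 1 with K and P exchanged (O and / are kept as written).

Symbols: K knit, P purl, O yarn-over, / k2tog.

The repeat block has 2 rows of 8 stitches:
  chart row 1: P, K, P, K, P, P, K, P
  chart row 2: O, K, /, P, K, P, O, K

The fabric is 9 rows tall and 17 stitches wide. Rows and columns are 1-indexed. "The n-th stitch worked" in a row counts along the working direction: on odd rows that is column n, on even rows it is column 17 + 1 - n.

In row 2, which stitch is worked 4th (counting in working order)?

Row 2: (2-1) mod 2 = 1, so use chart row 2. Even row -> WS.
Chart row 2 tiled across columns 1-17: O K / P K P O K O K / P K P O K O
Wrong side: read the tiled row from column 17 down to 1 and exchange K with P (leave O, /).
Row 2 as worked: O P O K P K / P O P O K P K / P O
Stitch 4 in working order -> K

== STITCH ==
K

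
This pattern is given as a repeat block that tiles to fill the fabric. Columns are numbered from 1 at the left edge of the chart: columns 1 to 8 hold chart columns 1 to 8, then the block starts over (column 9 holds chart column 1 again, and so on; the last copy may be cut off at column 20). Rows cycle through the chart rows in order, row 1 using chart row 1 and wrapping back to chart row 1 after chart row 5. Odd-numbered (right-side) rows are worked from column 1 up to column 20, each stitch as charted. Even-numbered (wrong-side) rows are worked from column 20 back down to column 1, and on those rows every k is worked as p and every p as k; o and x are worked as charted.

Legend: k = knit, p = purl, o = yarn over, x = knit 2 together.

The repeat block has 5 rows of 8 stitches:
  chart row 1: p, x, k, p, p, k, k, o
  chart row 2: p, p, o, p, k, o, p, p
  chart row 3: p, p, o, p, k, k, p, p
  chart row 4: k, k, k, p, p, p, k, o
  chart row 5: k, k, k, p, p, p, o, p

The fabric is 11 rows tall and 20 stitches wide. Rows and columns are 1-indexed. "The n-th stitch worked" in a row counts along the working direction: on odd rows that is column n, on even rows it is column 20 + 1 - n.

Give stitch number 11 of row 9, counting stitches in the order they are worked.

For row 9: chart row = ((9-1) mod 5) + 1 = 4; this is a RS (odd) row.
Chart row 4 tiled across columns 1-20: k k k p p p k o k k k p p p k o k k k p
RS row: no reversal, no swap; stitch n worked = column n.
Stitch 11 in working order -> k

== STITCH ==
k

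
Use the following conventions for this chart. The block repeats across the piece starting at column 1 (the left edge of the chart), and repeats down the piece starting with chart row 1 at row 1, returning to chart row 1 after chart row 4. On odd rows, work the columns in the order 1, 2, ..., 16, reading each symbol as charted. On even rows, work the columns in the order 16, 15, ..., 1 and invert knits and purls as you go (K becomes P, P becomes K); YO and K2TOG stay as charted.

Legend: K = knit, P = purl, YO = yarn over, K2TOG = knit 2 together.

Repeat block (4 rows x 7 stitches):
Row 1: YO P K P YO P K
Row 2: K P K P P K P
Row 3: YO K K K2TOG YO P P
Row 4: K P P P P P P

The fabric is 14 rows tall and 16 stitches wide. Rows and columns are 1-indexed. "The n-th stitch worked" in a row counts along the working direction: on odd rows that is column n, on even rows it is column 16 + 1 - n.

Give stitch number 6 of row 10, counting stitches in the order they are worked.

Stitch:
K

Derivation:
Row 10 uses chart row ((10-1) mod 4)+1 = 2. Row 10 is even, so WS.
Chart row 2 tiled across columns 1-16: K P K P P K P K P K P P K P K P
Wrong side: read the tiled row from column 16 down to 1 and exchange K with P (leave YO, K2TOG).
Row 10 as worked: K P K P K K P K P K P K K P K P
Counting 6 along the worked row gives K.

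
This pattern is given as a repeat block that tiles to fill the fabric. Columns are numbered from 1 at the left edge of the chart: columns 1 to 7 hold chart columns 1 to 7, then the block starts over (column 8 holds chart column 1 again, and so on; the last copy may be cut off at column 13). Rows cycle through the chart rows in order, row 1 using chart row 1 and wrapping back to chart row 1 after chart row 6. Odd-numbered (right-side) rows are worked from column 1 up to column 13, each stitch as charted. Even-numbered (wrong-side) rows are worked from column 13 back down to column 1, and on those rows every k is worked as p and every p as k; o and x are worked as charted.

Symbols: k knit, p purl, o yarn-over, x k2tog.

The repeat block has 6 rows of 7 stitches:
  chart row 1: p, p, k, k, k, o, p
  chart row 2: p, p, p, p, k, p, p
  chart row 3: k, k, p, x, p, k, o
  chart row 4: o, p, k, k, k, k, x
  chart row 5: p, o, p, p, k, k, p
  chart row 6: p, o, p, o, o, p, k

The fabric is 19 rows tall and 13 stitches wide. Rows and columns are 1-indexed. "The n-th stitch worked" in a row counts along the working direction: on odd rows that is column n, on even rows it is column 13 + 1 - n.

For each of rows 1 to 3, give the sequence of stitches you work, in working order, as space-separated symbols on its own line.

Rows as worked:
p p k k k o p p p k k k o
k p k k k k k k p k k k k
k k p x p k o k k p x p k

Derivation:
Row 1: chart row 1, RS - tile across columns 1-13 and work as-is.
Row 2: chart row 2, WS - tiled (columns 1-13): p p p p k p p p p p p k p; work from column 13 back to 1 with k<->p swapped.
Row 3: chart row 3, RS - tile across columns 1-13 and work as-is.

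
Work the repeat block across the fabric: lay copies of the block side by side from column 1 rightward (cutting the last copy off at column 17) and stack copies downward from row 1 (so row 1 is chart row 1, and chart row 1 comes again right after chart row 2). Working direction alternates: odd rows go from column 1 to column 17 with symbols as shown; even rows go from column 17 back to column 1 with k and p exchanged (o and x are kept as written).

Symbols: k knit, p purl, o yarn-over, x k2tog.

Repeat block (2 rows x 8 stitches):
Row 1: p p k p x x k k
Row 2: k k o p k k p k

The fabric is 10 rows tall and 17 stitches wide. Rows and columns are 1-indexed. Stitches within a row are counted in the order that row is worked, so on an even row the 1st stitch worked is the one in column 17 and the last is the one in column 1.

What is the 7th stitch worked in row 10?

For row 10: chart row = ((10-1) mod 2) + 1 = 2; this is a WS (even) row.
Chart row 2 tiled across columns 1-17: k k o p k k p k k k o p k k p k k
WS: work from column 17 back to column 1 (reverse the tiled row), swapping k<->p (o and x unchanged).
Row 10 as worked: p p k p p k o p p p k p p k o p p
Counting 7 along the worked row gives o.

Stitch:
o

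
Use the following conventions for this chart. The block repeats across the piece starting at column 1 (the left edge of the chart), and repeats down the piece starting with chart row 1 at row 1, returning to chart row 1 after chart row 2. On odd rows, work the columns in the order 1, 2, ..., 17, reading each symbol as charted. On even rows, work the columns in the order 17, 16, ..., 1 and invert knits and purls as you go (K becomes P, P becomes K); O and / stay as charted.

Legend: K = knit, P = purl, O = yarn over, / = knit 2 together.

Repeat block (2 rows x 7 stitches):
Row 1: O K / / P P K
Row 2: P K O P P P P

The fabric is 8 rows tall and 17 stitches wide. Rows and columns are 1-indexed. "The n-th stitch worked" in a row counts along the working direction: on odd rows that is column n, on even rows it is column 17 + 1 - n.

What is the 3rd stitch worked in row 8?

Row 8: (8-1) mod 2 = 1, so use chart row 2. Even row -> WS.
Chart row 2 tiled across columns 1-17: P K O P P P P P K O P P P P P K O
Wrong side: read the tiled row from column 17 down to 1 and exchange K with P (leave O, /).
Row 8 as worked: O P K K K K K O P K K K K K O P K
Stitch 3 in working order -> K

Stitch:
K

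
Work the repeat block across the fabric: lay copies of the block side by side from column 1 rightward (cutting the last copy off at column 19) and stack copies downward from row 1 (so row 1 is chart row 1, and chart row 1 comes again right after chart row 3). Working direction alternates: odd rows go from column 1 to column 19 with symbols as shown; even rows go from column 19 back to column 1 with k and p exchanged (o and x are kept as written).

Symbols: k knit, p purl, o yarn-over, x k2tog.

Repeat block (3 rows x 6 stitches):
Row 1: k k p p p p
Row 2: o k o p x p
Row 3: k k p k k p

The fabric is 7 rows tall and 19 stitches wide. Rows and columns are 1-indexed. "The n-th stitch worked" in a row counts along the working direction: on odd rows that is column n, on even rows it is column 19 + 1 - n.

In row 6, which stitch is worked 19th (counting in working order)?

Row 6 uses chart row ((6-1) mod 3)+1 = 3. Row 6 is even, so WS.
Chart row 3 tiled across columns 1-19: k k p k k p k k p k k p k k p k k p k
Wrong side: read the tiled row from column 19 down to 1 and exchange k with p (leave o, x).
Row 6 as worked: p k p p k p p k p p k p p k p p k p p
Counting 19 along the worked row gives p.

Stitch:
p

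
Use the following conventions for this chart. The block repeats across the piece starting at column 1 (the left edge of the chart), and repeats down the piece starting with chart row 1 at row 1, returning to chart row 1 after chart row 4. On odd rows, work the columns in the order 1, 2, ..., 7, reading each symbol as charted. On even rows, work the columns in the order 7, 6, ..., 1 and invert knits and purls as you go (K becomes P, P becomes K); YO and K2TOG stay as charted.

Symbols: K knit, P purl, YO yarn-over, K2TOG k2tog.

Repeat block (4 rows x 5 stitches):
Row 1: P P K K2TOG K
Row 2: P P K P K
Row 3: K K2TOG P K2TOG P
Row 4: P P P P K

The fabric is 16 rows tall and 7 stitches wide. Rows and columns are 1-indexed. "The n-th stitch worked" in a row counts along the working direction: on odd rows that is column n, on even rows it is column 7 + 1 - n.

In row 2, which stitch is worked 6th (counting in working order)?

Stitch:
K

Derivation:
Row 2: (2-1) mod 4 = 1, so use chart row 2. Even row -> WS.
Chart row 2 tiled across columns 1-7: P P K P K P P
Wrong side: read the tiled row from column 7 down to 1 and exchange K with P (leave YO, K2TOG).
Row 2 as worked: K K P K P K K
Stitch 6 in working order -> K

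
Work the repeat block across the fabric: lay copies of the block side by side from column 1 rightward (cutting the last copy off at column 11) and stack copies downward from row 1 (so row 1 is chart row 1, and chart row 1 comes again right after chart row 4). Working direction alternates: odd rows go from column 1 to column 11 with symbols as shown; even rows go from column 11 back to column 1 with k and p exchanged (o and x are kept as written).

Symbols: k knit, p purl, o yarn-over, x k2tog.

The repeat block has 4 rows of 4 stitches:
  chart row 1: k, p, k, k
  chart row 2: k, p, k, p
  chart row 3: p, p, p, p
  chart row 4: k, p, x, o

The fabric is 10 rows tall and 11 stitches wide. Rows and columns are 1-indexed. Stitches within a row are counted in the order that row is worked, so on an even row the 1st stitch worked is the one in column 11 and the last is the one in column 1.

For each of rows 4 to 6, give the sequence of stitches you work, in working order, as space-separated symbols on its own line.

Result:
x k p o x k p o x k p
k p k k k p k k k p k
p k p k p k p k p k p

Derivation:
Row 4: chart row 4, WS - tiled (columns 1-11): k p x o k p x o k p x; work from column 11 back to 1 with k<->p swapped.
Row 5: chart row 1, RS - tile across columns 1-11 and work as-is.
Row 6: chart row 2, WS - tiled (columns 1-11): k p k p k p k p k p k; work from column 11 back to 1 with k<->p swapped.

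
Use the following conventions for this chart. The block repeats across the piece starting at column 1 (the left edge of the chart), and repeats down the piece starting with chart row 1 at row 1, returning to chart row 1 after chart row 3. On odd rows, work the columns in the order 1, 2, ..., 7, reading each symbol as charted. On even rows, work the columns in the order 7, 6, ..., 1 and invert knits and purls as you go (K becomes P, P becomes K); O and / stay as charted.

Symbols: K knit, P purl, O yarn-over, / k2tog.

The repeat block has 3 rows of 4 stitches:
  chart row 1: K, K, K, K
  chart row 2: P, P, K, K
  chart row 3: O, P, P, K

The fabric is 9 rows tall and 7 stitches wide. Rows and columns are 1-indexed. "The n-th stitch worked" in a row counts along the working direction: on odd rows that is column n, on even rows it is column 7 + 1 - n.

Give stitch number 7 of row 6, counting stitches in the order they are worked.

Stitch:
O

Derivation:
For row 6: chart row = ((6-1) mod 3) + 1 = 3; this is a WS (even) row.
Chart row 3 tiled across columns 1-7: O P P K O P P
WS: work from column 7 back to column 1 (reverse the tiled row), swapping K<->P (O and / unchanged).
Row 6 as worked: K K O P K K O
Counting 7 along the worked row gives O.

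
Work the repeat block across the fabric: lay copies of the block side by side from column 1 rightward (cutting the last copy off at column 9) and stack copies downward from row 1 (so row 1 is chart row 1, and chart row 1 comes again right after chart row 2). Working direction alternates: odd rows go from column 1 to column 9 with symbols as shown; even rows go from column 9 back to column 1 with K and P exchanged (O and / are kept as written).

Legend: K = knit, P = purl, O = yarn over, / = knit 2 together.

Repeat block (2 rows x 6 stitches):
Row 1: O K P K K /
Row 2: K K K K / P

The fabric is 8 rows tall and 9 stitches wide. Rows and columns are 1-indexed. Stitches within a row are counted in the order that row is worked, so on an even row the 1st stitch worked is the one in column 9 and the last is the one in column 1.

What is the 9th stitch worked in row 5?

For row 5: chart row = ((5-1) mod 2) + 1 = 1; this is a RS (odd) row.
Chart row 1 tiled across columns 1-9: O K P K K / O K P
Right side: take the tiled row as-is (worked left to right from column 1).
Stitch 9 in working order -> P

Stitch:
P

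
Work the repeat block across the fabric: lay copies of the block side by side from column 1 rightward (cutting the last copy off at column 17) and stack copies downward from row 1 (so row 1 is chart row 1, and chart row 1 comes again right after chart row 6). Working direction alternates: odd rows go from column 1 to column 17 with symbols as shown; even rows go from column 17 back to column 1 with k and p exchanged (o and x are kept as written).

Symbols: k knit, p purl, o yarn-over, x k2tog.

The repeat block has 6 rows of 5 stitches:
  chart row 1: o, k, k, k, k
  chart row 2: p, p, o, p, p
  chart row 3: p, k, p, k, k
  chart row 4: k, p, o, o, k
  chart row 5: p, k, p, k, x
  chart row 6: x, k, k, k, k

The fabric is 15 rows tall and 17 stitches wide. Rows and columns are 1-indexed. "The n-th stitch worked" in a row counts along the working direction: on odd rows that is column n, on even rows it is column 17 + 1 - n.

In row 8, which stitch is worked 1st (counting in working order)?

Result:
k

Derivation:
Row 8: (8-1) mod 6 = 1, so use chart row 2. Even row -> WS.
Chart row 2 tiled across columns 1-17: p p o p p p p o p p p p o p p p p
WS row: flip the tiled sequence (start at column 17) and apply k<->p; o and x stay.
Row 8 as worked: k k k k o k k k k o k k k k o k k
Counting 1 along the worked row gives k.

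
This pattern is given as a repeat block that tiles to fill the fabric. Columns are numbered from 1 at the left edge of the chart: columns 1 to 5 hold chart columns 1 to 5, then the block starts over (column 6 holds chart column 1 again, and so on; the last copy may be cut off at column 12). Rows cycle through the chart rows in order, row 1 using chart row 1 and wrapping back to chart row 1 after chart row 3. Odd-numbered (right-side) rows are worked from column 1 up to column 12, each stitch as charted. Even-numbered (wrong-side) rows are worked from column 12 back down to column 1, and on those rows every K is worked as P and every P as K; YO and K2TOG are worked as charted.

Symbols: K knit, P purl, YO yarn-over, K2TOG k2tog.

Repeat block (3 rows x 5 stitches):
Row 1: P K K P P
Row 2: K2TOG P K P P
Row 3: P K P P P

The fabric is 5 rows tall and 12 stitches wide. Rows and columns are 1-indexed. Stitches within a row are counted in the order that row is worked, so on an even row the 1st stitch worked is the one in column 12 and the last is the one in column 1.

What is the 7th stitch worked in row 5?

For row 5: chart row = ((5-1) mod 3) + 1 = 2; this is a RS (odd) row.
Chart row 2 tiled across columns 1-12: K2TOG P K P P K2TOG P K P P K2TOG P
RS row: no reversal, no swap; stitch n worked = column n.
Counting 7 along the worked row gives P.

Result:
P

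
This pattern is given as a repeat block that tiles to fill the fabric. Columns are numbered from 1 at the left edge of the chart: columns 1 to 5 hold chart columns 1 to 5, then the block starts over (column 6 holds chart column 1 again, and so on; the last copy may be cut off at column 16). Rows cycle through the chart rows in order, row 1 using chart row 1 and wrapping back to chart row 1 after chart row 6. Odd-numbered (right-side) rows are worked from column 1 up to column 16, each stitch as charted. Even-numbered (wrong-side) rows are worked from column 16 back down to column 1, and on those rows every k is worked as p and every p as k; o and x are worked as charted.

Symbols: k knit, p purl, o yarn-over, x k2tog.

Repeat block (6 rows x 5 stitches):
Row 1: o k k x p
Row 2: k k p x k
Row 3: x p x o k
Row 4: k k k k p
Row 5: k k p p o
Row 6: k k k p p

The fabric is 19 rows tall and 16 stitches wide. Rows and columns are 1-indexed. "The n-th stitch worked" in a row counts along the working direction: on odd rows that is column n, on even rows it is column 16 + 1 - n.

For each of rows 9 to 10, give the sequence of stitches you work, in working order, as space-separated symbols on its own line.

Row 9: chart row 3, RS - tile across columns 1-16 and work as-is.
Row 10: chart row 4, WS - tiled (columns 1-16): k k k k p k k k k p k k k k p k; work from column 16 back to 1 with k<->p swapped.

Rows as worked:
x p x o k x p x o k x p x o k x
p k p p p p k p p p p k p p p p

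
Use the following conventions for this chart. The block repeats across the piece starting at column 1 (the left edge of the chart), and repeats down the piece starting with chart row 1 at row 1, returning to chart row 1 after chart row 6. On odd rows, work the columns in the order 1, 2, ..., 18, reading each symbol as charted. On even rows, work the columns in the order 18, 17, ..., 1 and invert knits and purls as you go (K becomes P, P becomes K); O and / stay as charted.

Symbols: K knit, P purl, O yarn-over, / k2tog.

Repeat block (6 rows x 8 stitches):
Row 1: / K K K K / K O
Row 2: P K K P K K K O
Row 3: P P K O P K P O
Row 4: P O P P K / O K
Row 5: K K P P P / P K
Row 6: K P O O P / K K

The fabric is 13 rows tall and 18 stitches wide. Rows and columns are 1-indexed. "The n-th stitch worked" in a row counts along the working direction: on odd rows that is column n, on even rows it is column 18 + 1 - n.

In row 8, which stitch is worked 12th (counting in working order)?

Row 8: (8-1) mod 6 = 1, so use chart row 2. Even row -> WS.
Chart row 2 tiled across columns 1-18: P K K P K K K O P K K P K K K O P K
Wrong side: read the tiled row from column 18 down to 1 and exchange K with P (leave O, /).
Row 8 as worked: P K O P P P K P P K O P P P K P P K
The 12th stitch worked is P.

Result:
P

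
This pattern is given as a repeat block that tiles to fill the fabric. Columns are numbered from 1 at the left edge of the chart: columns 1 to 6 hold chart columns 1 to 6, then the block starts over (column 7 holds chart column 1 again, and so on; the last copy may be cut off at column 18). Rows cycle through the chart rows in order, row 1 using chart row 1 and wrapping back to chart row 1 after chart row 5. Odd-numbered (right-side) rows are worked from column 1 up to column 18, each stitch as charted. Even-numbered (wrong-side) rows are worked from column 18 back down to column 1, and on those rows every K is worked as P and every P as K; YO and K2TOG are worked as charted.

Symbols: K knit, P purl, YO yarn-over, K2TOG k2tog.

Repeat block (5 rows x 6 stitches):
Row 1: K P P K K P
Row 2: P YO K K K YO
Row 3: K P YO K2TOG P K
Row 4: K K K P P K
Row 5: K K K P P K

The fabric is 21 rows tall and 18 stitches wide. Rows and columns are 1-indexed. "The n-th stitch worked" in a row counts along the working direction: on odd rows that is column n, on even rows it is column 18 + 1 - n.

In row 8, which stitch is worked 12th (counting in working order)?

Row 8: (8-1) mod 5 = 2, so use chart row 3. Even row -> WS.
Chart row 3 tiled across columns 1-18: K P YO K2TOG P K K P YO K2TOG P K K P YO K2TOG P K
WS row: flip the tiled sequence (start at column 18) and apply K<->P; YO and K2TOG stay.
Row 8 as worked: P K K2TOG YO K P P K K2TOG YO K P P K K2TOG YO K P
The 12th stitch worked is P.

== STITCH ==
P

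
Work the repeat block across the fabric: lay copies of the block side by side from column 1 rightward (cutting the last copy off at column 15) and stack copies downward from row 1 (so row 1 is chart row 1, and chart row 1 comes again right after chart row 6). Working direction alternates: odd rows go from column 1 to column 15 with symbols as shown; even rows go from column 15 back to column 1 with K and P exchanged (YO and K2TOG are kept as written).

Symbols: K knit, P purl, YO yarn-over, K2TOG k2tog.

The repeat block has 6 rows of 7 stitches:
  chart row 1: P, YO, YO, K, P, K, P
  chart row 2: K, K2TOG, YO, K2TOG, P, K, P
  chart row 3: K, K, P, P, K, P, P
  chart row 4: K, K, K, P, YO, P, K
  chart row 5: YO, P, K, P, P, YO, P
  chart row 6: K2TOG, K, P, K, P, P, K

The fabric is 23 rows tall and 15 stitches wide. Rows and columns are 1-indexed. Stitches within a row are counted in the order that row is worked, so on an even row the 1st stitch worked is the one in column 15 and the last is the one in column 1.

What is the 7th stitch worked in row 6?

Row 6 uses chart row ((6-1) mod 6)+1 = 6. Row 6 is even, so WS.
Chart row 6 tiled across columns 1-15: K2TOG K P K P P K K2TOG K P K P P K K2TOG
Wrong side: read the tiled row from column 15 down to 1 and exchange K with P (leave YO, K2TOG).
Row 6 as worked: K2TOG P K K P K P K2TOG P K K P K P K2TOG
The 7th stitch worked is P.

== STITCH ==
P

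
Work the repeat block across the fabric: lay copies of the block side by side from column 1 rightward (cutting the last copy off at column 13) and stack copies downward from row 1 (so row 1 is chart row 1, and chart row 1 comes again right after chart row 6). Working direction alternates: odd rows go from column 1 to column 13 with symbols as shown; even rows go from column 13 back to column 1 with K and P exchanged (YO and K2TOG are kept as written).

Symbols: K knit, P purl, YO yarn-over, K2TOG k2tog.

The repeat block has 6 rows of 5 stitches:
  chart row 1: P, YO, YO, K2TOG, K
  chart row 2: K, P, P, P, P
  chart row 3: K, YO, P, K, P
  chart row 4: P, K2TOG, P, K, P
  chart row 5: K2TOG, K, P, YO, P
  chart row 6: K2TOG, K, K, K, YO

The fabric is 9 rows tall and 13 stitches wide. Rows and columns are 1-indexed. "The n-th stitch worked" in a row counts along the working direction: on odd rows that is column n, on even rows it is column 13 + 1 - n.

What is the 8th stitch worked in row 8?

For row 8: chart row = ((8-1) mod 6) + 1 = 2; this is a WS (even) row.
Chart row 2 tiled across columns 1-13: K P P P P K P P P P K P P
WS: work from column 13 back to column 1 (reverse the tiled row), swapping K<->P (YO and K2TOG unchanged).
Row 8 as worked: K K P K K K K P K K K K P
The 8th stitch worked is P.

Result:
P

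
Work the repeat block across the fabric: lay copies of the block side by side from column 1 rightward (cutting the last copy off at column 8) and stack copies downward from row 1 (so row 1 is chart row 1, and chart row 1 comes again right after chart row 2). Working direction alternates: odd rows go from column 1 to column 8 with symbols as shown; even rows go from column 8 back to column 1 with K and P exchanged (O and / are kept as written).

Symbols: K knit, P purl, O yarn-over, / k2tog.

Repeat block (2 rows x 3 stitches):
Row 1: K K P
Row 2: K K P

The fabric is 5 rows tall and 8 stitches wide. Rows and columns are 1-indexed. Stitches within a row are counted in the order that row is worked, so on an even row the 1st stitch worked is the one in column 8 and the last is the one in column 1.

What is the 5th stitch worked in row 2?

For row 2: chart row = ((2-1) mod 2) + 1 = 2; this is a WS (even) row.
Chart row 2 tiled across columns 1-8: K K P K K P K K
Wrong side: read the tiled row from column 8 down to 1 and exchange K with P (leave O, /).
Row 2 as worked: P P K P P K P P
Stitch 5 in working order -> P

Stitch:
P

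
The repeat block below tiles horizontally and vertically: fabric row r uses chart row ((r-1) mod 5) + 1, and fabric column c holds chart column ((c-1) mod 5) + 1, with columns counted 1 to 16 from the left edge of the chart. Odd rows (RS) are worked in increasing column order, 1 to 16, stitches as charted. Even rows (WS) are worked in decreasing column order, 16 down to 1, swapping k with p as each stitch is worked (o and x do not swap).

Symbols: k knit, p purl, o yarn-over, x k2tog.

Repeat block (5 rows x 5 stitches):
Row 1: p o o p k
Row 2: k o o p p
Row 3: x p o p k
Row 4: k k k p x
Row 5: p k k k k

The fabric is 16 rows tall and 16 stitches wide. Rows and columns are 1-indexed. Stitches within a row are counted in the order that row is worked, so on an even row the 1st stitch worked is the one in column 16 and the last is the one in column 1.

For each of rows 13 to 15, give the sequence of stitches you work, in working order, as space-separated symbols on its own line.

Result:
x p o p k x p o p k x p o p k x
p x k p p p x k p p p x k p p p
p k k k k p k k k k p k k k k p

Derivation:
Row 13: chart row 3, RS - tile across columns 1-16 and work as-is.
Row 14: chart row 4, WS - tiled (columns 1-16): k k k p x k k k p x k k k p x k; work from column 16 back to 1 with k<->p swapped.
Row 15: chart row 5, RS - tile across columns 1-16 and work as-is.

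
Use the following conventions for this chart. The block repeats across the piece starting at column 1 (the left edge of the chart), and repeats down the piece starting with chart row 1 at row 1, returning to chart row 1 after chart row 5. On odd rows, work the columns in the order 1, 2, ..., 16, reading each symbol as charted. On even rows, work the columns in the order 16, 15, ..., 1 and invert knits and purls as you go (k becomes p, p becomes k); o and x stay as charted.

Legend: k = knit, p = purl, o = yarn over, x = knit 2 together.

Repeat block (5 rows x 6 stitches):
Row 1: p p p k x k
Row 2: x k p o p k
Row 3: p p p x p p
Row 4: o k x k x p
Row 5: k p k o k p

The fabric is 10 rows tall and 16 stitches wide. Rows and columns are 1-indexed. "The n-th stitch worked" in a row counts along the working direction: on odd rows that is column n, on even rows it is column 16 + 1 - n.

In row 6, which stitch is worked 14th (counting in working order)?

Result:
k

Derivation:
Row 6: (6-1) mod 5 = 0, so use chart row 1. Even row -> WS.
Chart row 1 tiled across columns 1-16: p p p k x k p p p k x k p p p k
WS: work from column 16 back to column 1 (reverse the tiled row), swapping k<->p (o and x unchanged).
Row 6 as worked: p k k k p x p k k k p x p k k k
The 14th stitch worked is k.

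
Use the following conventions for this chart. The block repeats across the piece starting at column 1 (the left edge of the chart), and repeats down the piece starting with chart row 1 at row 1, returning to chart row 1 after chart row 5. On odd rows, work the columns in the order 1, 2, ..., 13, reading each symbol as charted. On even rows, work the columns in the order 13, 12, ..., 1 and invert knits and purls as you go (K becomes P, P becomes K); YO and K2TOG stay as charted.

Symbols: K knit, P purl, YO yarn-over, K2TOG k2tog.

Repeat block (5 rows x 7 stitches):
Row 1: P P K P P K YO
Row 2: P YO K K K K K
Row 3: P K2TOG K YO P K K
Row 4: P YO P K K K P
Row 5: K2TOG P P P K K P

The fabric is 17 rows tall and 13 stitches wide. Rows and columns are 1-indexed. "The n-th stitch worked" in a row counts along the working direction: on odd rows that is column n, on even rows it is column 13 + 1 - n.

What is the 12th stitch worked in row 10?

== STITCH ==
K

Derivation:
For row 10: chart row = ((10-1) mod 5) + 1 = 5; this is a WS (even) row.
Chart row 5 tiled across columns 1-13: K2TOG P P P K K P K2TOG P P P K K
WS: work from column 13 back to column 1 (reverse the tiled row), swapping K<->P (YO and K2TOG unchanged).
Row 10 as worked: P P K K K K2TOG K P P K K K K2TOG
Counting 12 along the worked row gives K.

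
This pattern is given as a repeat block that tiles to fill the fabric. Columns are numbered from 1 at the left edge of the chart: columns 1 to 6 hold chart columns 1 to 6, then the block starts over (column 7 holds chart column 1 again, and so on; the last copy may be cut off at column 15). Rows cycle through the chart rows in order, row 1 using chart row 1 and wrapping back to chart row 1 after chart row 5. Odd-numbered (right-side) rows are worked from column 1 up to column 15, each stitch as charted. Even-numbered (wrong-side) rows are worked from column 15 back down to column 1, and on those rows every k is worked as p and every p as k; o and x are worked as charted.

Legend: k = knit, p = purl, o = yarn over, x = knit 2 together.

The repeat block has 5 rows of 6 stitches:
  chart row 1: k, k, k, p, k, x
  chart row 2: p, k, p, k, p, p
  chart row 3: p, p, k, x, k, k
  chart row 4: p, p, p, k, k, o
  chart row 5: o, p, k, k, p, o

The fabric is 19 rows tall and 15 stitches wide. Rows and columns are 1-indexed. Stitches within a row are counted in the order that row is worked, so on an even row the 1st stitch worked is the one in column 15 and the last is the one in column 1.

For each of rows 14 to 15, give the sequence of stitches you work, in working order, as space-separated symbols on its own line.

== ROWS AS WORKED ==
k k k o p p k k k o p p k k k
o p k k p o o p k k p o o p k

Derivation:
Row 14: chart row 4, WS - tiled (columns 1-15): p p p k k o p p p k k o p p p; work from column 15 back to 1 with k<->p swapped.
Row 15: chart row 5, RS - tile across columns 1-15 and work as-is.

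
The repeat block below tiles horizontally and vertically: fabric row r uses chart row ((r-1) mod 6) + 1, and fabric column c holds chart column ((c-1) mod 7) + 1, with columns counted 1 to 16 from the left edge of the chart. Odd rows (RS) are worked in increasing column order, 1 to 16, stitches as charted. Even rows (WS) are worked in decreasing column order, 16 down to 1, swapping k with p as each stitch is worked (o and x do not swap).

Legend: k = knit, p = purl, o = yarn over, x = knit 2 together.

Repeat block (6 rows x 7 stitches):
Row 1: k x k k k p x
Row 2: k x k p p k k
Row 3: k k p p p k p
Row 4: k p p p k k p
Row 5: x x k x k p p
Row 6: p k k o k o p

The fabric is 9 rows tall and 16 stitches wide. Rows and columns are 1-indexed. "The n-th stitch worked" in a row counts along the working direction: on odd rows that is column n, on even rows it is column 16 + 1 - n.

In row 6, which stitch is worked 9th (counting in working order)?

== STITCH ==
k

Derivation:
Row 6: (6-1) mod 6 = 5, so use chart row 6. Even row -> WS.
Chart row 6 tiled across columns 1-16: p k k o k o p p k k o k o p p k
Wrong side: read the tiled row from column 16 down to 1 and exchange k with p (leave o, x).
Row 6 as worked: p k k o p o p p k k o p o p p k
Counting 9 along the worked row gives k.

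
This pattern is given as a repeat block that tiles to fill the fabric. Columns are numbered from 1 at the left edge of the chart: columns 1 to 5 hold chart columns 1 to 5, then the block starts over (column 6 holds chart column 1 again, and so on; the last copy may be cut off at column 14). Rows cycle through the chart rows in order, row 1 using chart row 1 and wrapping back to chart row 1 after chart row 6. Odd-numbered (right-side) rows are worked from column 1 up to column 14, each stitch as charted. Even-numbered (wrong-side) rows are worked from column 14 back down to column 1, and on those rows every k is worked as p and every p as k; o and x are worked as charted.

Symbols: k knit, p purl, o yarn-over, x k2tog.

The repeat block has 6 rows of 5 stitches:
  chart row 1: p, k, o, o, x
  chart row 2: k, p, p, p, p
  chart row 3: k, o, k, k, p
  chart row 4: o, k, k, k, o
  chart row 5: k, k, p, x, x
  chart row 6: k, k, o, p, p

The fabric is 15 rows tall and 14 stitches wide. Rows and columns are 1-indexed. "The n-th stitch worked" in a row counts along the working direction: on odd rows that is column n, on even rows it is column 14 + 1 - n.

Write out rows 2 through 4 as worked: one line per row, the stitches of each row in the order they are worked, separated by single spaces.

Row 2: chart row 2, WS - tiled (columns 1-14): k p p p p k p p p p k p p p; work from column 14 back to 1 with k<->p swapped.
Row 3: chart row 3, RS - tile across columns 1-14 and work as-is.
Row 4: chart row 4, WS - tiled (columns 1-14): o k k k o o k k k o o k k k; work from column 14 back to 1 with k<->p swapped.

Result:
k k k p k k k k p k k k k p
k o k k p k o k k p k o k k
p p p o o p p p o o p p p o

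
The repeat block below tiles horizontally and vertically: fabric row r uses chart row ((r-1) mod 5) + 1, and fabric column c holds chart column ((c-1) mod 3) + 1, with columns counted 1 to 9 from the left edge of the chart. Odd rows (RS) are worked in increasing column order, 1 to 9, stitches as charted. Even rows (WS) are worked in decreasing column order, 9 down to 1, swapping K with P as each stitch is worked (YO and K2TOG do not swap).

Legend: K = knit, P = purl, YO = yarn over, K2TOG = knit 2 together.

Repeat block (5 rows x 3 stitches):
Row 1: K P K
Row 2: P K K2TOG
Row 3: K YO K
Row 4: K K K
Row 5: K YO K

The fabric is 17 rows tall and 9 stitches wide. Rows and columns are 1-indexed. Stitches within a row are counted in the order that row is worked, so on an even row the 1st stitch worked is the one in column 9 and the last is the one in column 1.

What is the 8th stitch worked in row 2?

Row 2: (2-1) mod 5 = 1, so use chart row 2. Even row -> WS.
Chart row 2 tiled across columns 1-9: P K K2TOG P K K2TOG P K K2TOG
WS row: flip the tiled sequence (start at column 9) and apply K<->P; YO and K2TOG stay.
Row 2 as worked: K2TOG P K K2TOG P K K2TOG P K
Counting 8 along the worked row gives P.

Stitch:
P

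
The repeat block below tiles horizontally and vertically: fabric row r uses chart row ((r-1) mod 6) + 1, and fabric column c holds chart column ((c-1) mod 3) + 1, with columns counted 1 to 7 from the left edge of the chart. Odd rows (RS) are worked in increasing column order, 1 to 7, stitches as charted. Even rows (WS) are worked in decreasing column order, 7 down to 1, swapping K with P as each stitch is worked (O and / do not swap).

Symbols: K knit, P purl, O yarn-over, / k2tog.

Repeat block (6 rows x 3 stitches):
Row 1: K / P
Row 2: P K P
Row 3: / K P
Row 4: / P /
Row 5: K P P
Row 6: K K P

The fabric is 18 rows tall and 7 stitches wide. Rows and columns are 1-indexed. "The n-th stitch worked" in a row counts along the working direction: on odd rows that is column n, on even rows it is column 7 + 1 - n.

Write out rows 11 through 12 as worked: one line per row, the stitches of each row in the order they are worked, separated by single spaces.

Result:
K P P K P P K
P K P P K P P

Derivation:
Row 11: chart row 5, RS - tile across columns 1-7 and work as-is.
Row 12: chart row 6, WS - tiled (columns 1-7): K K P K K P K; work from column 7 back to 1 with K<->P swapped.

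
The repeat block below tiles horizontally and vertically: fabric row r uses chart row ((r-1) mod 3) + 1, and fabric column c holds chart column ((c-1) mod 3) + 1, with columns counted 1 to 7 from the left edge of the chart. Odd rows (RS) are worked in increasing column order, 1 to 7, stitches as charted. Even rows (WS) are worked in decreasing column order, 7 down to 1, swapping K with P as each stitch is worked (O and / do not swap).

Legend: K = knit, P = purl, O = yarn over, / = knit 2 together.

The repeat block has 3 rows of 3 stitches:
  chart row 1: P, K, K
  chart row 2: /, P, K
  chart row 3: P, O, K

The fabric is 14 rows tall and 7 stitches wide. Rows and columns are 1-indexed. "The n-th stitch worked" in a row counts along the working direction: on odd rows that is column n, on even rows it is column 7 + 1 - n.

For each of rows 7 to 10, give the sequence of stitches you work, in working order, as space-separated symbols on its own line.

Row 7: chart row 1, RS - tile across columns 1-7 and work as-is.
Row 8: chart row 2, WS - tiled (columns 1-7): / P K / P K /; work from column 7 back to 1 with K<->P swapped.
Row 9: chart row 3, RS - tile across columns 1-7 and work as-is.
Row 10: chart row 1, WS - tiled (columns 1-7): P K K P K K P; work from column 7 back to 1 with K<->P swapped.

== ROWS AS WORKED ==
P K K P K K P
/ P K / P K /
P O K P O K P
K P P K P P K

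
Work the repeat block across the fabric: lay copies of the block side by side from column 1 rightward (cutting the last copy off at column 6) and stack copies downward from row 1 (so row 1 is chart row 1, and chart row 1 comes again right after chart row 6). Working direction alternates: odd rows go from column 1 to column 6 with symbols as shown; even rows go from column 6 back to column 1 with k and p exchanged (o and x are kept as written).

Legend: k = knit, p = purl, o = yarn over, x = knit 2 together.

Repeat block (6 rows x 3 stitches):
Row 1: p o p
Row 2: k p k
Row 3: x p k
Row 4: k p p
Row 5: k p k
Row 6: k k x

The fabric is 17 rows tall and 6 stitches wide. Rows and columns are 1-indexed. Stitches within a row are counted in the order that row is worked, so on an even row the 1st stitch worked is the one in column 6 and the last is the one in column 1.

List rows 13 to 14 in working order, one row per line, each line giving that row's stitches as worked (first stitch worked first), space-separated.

Rows as worked:
p o p p o p
p k p p k p

Derivation:
Row 13: chart row 1, RS - tile across columns 1-6 and work as-is.
Row 14: chart row 2, WS - tiled (columns 1-6): k p k k p k; work from column 6 back to 1 with k<->p swapped.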